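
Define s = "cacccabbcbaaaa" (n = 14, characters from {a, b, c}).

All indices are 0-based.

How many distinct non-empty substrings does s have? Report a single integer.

rank | idx | suffix
   0 |  13 | a
   1 |  12 | aa
   2 |  11 | aaa
   3 |  10 | aaaa
   4 |   5 | abbcbaaaa
   5 |   1 | acccabbcbaaaa
   6 |   9 | baaaa
   7 |   6 | bbcbaaaa
   8 |   7 | bcbaaaa
   9 |   4 | cabbcbaaaa
  10 |   0 | cacccabbcbaaaa
  11 |   8 | cbaaaa
  12 |   3 | ccabbcbaaaa
  13 |   2 | cccabbcbaaaa

SA = [13, 12, 11, 10, 5, 1, 9, 6, 7, 4, 0, 8, 3, 2]
[i] adj suffixes → lcp
  [1] 13/12 → 1 ('a')
  [2] 12/11 → 2 ('aa')
  [3] 11/10 → 3 ('aaa')
  [4] 10/5 → 1 ('a')
  [5] 5/1 → 1 ('a')
  [6] 1/9 → 0 ('')
  [7] 9/6 → 1 ('b')
  [8] 6/7 → 1 ('b')
  [9] 7/4 → 0 ('')
  [10] 4/0 → 2 ('ca')
  [11] 0/8 → 1 ('c')
  [12] 8/3 → 1 ('c')
  [13] 3/2 → 2 ('cc')

n(n+1)/2 = 14·15/2 = 105
Σ LCP = 0 + 1 + 2 + 3 + 1 + 1 + 0 + 1 + 1 + 0 + 2 + 1 + 1 + 2 = 16
distinct = 105 − 16 = 89

89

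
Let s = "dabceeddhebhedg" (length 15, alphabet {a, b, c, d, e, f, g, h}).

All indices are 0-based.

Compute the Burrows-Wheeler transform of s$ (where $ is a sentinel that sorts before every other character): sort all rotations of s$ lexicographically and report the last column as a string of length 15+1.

gdaeb$eedhehcddb

rank  rotation          last
    0  $dabceeddhebhedg  g
    1  abceeddhebhedg$d  d
    2  bceeddhebhedg$da  a
    3  bhedg$dabceeddhe  e
    4  ceeddhebhedg$dab  b
    5  dabceeddhebhedg$  $
    6  ddhebhedg$dabcee  e
    7  dg$dabceeddhebhe  e
    8  dhebhedg$dabceed  d
    9  ebhedg$dabceeddh  h
   10  eddhebhedg$dabce  e
   11  edg$dabceeddhebh  h
   12  eeddhebhedg$dabc  c
   13  g$dabceeddhebhed  d
   14  hebhedg$dabceedd  d
   15  hedg$dabceeddheb  b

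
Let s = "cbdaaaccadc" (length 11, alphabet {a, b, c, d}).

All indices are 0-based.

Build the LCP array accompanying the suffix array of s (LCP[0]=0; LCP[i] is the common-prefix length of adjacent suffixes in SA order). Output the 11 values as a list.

[0, 2, 1, 1, 0, 0, 1, 1, 1, 0, 1]

rank | idx | suffix
   0 |   3 | aaaccadc
   1 |   4 | aaccadc
   2 |   5 | accadc
   3 |   8 | adc
   4 |   1 | bdaaaccadc
   5 |  10 | c
   6 |   7 | cadc
   7 |   0 | cbdaaaccadc
   8 |   6 | ccadc
   9 |   2 | daaaccadc
  10 |   9 | dc

SA = [3, 4, 5, 8, 1, 10, 7, 0, 6, 2, 9]
[i] adj suffixes → lcp
  [1] 3/4 → 2 ('aa')
  [2] 4/5 → 1 ('a')
  [3] 5/8 → 1 ('a')
  [4] 8/1 → 0 ('')
  [5] 1/10 → 0 ('')
  [6] 10/7 → 1 ('c')
  [7] 7/0 → 1 ('c')
  [8] 0/6 → 1 ('c')
  [9] 6/2 → 0 ('')
  [10] 2/9 → 1 ('d')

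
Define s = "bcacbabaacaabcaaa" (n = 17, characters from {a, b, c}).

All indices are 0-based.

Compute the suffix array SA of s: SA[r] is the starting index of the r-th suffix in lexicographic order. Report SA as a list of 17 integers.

[16, 15, 14, 10, 7, 5, 11, 8, 2, 6, 4, 12, 0, 13, 9, 1, 3]

rank | idx | suffix
   0 |  16 | a
   1 |  15 | aa
   2 |  14 | aaa
   3 |  10 | aabcaaa
   4 |   7 | aacaabcaaa
   5 |   5 | abaacaabcaaa
   6 |  11 | abcaaa
   7 |   8 | acaabcaaa
   8 |   2 | acbabaacaabcaaa
   9 |   6 | baacaabcaaa
  10 |   4 | babaacaabcaaa
  11 |  12 | bcaaa
  12 |   0 | bcacbabaacaabcaaa
  13 |  13 | caaa
  14 |   9 | caabcaaa
  15 |   1 | cacbabaacaabcaaa
  16 |   3 | cbabaacaabcaaa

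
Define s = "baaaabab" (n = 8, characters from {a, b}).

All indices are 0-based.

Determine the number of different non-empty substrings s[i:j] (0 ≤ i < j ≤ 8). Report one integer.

rank | idx | suffix
   0 |   1 | aaaabab
   1 |   2 | aaabab
   2 |   3 | aabab
   3 |   6 | ab
   4 |   4 | abab
   5 |   7 | b
   6 |   0 | baaaabab
   7 |   5 | bab

SA = [1, 2, 3, 6, 4, 7, 0, 5]
i: (SA[i-1],SA[i]) lcp shared
  1: (1,2) 3 'aaa'
  2: (2,3) 2 'aa'
  3: (3,6) 1 'a'
  4: (6,4) 2 'ab'
  5: (4,7) 0 ''
  6: (7,0) 1 'b'
  7: (0,5) 2 'ba'

n(n+1)/2 = 8·9/2 = 36
Σ LCP = 0 + 3 + 2 + 1 + 2 + 0 + 1 + 2 = 11
distinct = 36 − 11 = 25

25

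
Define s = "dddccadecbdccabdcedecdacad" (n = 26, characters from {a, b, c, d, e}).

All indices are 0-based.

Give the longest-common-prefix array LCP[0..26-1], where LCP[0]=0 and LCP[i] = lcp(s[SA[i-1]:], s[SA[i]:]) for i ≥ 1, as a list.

[0, 1, 1, 2, 0, 3, 0, 2, 3, 1, 1, 3, 1, 1, 0, 1, 1, 4, 2, 1, 2, 1, 3, 0, 2, 1]

rank→(start, suffix):
  0 → (13, 'abdcedecdacad')
  1 → (22, 'acad')
  2 → (24, 'ad')
  3 → (5, 'adecbdccabdcedecdacad')
  4 → (9, 'bdccabdcedecdacad')
  5 → (14, 'bdcedecdacad')
  6 → (12, 'cabdcedecdacad')
  7 → (23, 'cad')
  8 → (4, 'cadecbdccabdcedecdacad')
  9 → (8, 'cbdccabdcedecdacad')
  10 → (11, 'ccabdcedecdacad')
  11 → (3, 'ccadecbdccabdcedecdacad')
  12 → (20, 'cdacad')
  13 → (16, 'cedecdacad')
  14 → (25, 'd')
  15 → (21, 'dacad')
  16 → (10, 'dccabdcedecdacad')
  17 → (2, 'dccadecbdccabdcedecdacad')
  18 → (15, 'dcedecdacad')
  19 → (1, 'ddccadecbdccabdcedecdacad')
  20 → (0, 'dddccadecbdccabdcedecdacad')
  21 → (6, 'decbdccabdcedecdacad')
  22 → (18, 'decdacad')
  23 → (7, 'ecbdccabdcedecdacad')
  24 → (19, 'ecdacad')
  25 → (17, 'edecdacad')

SA = [13, 22, 24, 5, 9, 14, 12, 23, 4, 8, 11, 3, 20, 16, 25, 21, 10, 2, 15, 1, 0, 6, 18, 7, 19, 17]
[i] adj suffixes → lcp
  [1] 13/22 → 1 ('a')
  [2] 22/24 → 1 ('a')
  [3] 24/5 → 2 ('ad')
  [4] 5/9 → 0 ('')
  [5] 9/14 → 3 ('bdc')
  [6] 14/12 → 0 ('')
  [7] 12/23 → 2 ('ca')
  [8] 23/4 → 3 ('cad')
  [9] 4/8 → 1 ('c')
  [10] 8/11 → 1 ('c')
  [11] 11/3 → 3 ('cca')
  [12] 3/20 → 1 ('c')
  [13] 20/16 → 1 ('c')
  [14] 16/25 → 0 ('')
  [15] 25/21 → 1 ('d')
  [16] 21/10 → 1 ('d')
  [17] 10/2 → 4 ('dcca')
  [18] 2/15 → 2 ('dc')
  [19] 15/1 → 1 ('d')
  [20] 1/0 → 2 ('dd')
  [21] 0/6 → 1 ('d')
  [22] 6/18 → 3 ('dec')
  [23] 18/7 → 0 ('')
  [24] 7/19 → 2 ('ec')
  [25] 19/17 → 1 ('e')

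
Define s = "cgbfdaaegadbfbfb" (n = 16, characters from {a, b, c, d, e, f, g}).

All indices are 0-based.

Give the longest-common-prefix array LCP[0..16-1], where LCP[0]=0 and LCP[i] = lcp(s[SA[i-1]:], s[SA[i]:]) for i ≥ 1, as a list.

[0, 1, 1, 0, 1, 3, 2, 0, 0, 1, 0, 0, 2, 1, 0, 1]

rank | idx | suffix
   0 |   5 | aaegadbfbfb
   1 |   9 | adbfbfb
   2 |   6 | aegadbfbfb
   3 |  15 | b
   4 |  13 | bfb
   5 |  11 | bfbfb
   6 |   2 | bfdaaegadbfbfb
   7 |   0 | cgbfdaaegadbfbfb
   8 |   4 | daaegadbfbfb
   9 |  10 | dbfbfb
  10 |   7 | egadbfbfb
  11 |  14 | fb
  12 |  12 | fbfb
  13 |   3 | fdaaegadbfbfb
  14 |   8 | gadbfbfb
  15 |   1 | gbfdaaegadbfbfb

SA = [5, 9, 6, 15, 13, 11, 2, 0, 4, 10, 7, 14, 12, 3, 8, 1]
[i] adj suffixes → lcp
  [1] 5/9 → 1 ('a')
  [2] 9/6 → 1 ('a')
  [3] 6/15 → 0 ('')
  [4] 15/13 → 1 ('b')
  [5] 13/11 → 3 ('bfb')
  [6] 11/2 → 2 ('bf')
  [7] 2/0 → 0 ('')
  [8] 0/4 → 0 ('')
  [9] 4/10 → 1 ('d')
  [10] 10/7 → 0 ('')
  [11] 7/14 → 0 ('')
  [12] 14/12 → 2 ('fb')
  [13] 12/3 → 1 ('f')
  [14] 3/8 → 0 ('')
  [15] 8/1 → 1 ('g')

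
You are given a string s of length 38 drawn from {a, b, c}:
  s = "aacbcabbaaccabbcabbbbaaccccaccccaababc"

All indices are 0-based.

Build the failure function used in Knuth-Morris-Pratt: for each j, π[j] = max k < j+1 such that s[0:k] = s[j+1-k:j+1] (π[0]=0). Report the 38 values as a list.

π[0] = 0
j=1 s[j]='a': π[1]=1 (border 'a')
j=2 s[j]='c': k: 1→0; π[2]=0 (border '')
j=3 s[j]='b': π[3]=0 (border '')
j=4 s[j]='c': π[4]=0 (border '')
j=5 s[j]='a': π[5]=1 (border 'a')
j=6 s[j]='b': k: 1→0; π[6]=0 (border '')
j=7 s[j]='b': π[7]=0 (border '')
j=8 s[j]='a': π[8]=1 (border 'a')
j=9 s[j]='a': π[9]=2 (border 'aa')
j=10 s[j]='c': π[10]=3 (border 'aac')
j=11 s[j]='c': k: 3→0; π[11]=0 (border '')
j=12 s[j]='a': π[12]=1 (border 'a')
j=13 s[j]='b': k: 1→0; π[13]=0 (border '')
j=14 s[j]='b': π[14]=0 (border '')
j=15 s[j]='c': π[15]=0 (border '')
j=16 s[j]='a': π[16]=1 (border 'a')
j=17 s[j]='b': k: 1→0; π[17]=0 (border '')
j=18 s[j]='b': π[18]=0 (border '')
j=19 s[j]='b': π[19]=0 (border '')
j=20 s[j]='b': π[20]=0 (border '')
j=21 s[j]='a': π[21]=1 (border 'a')
j=22 s[j]='a': π[22]=2 (border 'aa')
j=23 s[j]='c': π[23]=3 (border 'aac')
j=24 s[j]='c': k: 3→0; π[24]=0 (border '')
j=25 s[j]='c': π[25]=0 (border '')
j=26 s[j]='c': π[26]=0 (border '')
j=27 s[j]='a': π[27]=1 (border 'a')
j=28 s[j]='c': k: 1→0; π[28]=0 (border '')
j=29 s[j]='c': π[29]=0 (border '')
j=30 s[j]='c': π[30]=0 (border '')
j=31 s[j]='c': π[31]=0 (border '')
j=32 s[j]='a': π[32]=1 (border 'a')
j=33 s[j]='a': π[33]=2 (border 'aa')
j=34 s[j]='b': k: 2→1→0; π[34]=0 (border '')
j=35 s[j]='a': π[35]=1 (border 'a')
j=36 s[j]='b': k: 1→0; π[36]=0 (border '')
j=37 s[j]='c': π[37]=0 (border '')

[0, 1, 0, 0, 0, 1, 0, 0, 1, 2, 3, 0, 1, 0, 0, 0, 1, 0, 0, 0, 0, 1, 2, 3, 0, 0, 0, 1, 0, 0, 0, 0, 1, 2, 0, 1, 0, 0]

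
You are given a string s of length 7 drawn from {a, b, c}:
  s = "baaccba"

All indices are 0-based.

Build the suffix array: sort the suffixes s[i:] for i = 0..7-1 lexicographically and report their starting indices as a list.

sorted suffixes:
  #0 SA[0]=6  'a'
  #1 SA[1]=1  'aaccba'
  #2 SA[2]=2  'accba'
  #3 SA[3]=5  'ba'
  #4 SA[4]=0  'baaccba'
  #5 SA[5]=4  'cba'
  #6 SA[6]=3  'ccba'

[6, 1, 2, 5, 0, 4, 3]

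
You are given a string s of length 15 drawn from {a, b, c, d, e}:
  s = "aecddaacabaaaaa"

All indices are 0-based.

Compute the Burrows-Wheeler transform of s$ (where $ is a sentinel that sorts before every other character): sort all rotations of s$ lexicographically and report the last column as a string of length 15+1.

rank  rotation          last
    0  $aecddaacabaaaaa  a
    1  a$aecddaacabaaaa  a
    2  aa$aecddaacabaaa  a
    3  aaa$aecddaacabaa  a
    4  aaaa$aecddaacaba  a
    5  aaaaa$aecddaacab  b
    6  aacabaaaaa$aecdd  d
    7  abaaaaa$aecddaac  c
    8  acabaaaaa$aecdda  a
    9  aecddaacabaaaaa$  $
   10  baaaaa$aecddaaca  a
   11  cabaaaaa$aecddaa  a
   12  cddaacabaaaaa$ae  e
   13  daacabaaaaa$aecd  d
   14  ddaacabaaaaa$aec  c
   15  ecddaacabaaaaa$a  a

aaaaabdca$aaedca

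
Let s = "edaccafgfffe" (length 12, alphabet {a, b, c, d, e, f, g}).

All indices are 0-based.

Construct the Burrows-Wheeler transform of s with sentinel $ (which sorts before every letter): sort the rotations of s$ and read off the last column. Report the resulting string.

edccaef$ffgaf

rank  rotation       last
    0  $edaccafgfffe  e
    1  accafgfffe$ed  d
    2  afgfffe$edacc  c
    3  cafgfffe$edac  c
    4  ccafgfffe$eda  a
    5  daccafgfffe$e  e
    6  e$edaccafgfff  f
    7  edaccafgfffe$  $
    8  fe$edaccafgff  f
    9  ffe$edaccafgf  f
   10  fffe$edaccafg  g
   11  fgfffe$edacca  a
   12  gfffe$edaccaf  f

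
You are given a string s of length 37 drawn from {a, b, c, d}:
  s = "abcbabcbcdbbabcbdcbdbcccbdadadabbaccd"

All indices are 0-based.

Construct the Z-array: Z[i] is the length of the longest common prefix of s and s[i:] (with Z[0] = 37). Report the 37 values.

Z[0]=37
i=1: fresh scan; Z[1]=0
i=2: fresh scan; Z[2]=0
i=3: fresh scan; Z[3]=0
i=4: fresh scan; Z[4]=4 scan→box=[4,8)
i=5: min(r-i=3, Z[1]=0)=0; Z[5]=0
i=6: min(r-i=2, Z[2]=0)=0; Z[6]=0
i=7: min(r-i=1, Z[3]=0)=0; Z[7]=0
i=8: fresh scan; Z[8]=0
i=9: fresh scan; Z[9]=0
i=10: fresh scan; Z[10]=0
i=11: fresh scan; Z[11]=0
i=12: fresh scan; Z[12]=4 scan→box=[12,16)
i=13: min(r-i=3, Z[1]=0)=0; Z[13]=0
i=14: min(r-i=2, Z[2]=0)=0; Z[14]=0
i=15: min(r-i=1, Z[3]=0)=0; Z[15]=0
i=16: fresh scan; Z[16]=0
i=17: fresh scan; Z[17]=0
i=18: fresh scan; Z[18]=0
i=19: fresh scan; Z[19]=0
i=20: fresh scan; Z[20]=0
i=21: fresh scan; Z[21]=0
i=22: fresh scan; Z[22]=0
i=23: fresh scan; Z[23]=0
i=24: fresh scan; Z[24]=0
i=25: fresh scan; Z[25]=0
i=26: fresh scan; Z[26]=1 scan→box=[26,27)
i=27: fresh scan; Z[27]=0
i=28: fresh scan; Z[28]=1 scan→box=[28,29)
i=29: fresh scan; Z[29]=0
i=30: fresh scan; Z[30]=2 scan→box=[30,32)
i=31: min(r-i=1, Z[1]=0)=0; Z[31]=0
i=32: fresh scan; Z[32]=0
i=33: fresh scan; Z[33]=1 scan→box=[33,34)
i=34: fresh scan; Z[34]=0
i=35: fresh scan; Z[35]=0
i=36: fresh scan; Z[36]=0

[37, 0, 0, 0, 4, 0, 0, 0, 0, 0, 0, 0, 4, 0, 0, 0, 0, 0, 0, 0, 0, 0, 0, 0, 0, 0, 1, 0, 1, 0, 2, 0, 0, 1, 0, 0, 0]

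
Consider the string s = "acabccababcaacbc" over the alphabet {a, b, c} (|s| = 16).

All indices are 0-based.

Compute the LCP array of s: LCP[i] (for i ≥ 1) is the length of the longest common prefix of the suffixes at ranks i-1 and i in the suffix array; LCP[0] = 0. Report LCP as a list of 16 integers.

[0, 1, 2, 3, 1, 2, 0, 1, 2, 2, 0, 1, 2, 3, 1, 1]

sorted suffixes:
  #0 SA[0]=11  'aacbc'
  #1 SA[1]=6  'ababcaacbc'
  #2 SA[2]=8  'abcaacbc'
  #3 SA[3]=2  'abccababcaacbc'
  #4 SA[4]=0  'acabccababcaacbc'
  #5 SA[5]=12  'acbc'
  #6 SA[6]=7  'babcaacbc'
  #7 SA[7]=14  'bc'
  #8 SA[8]=9  'bcaacbc'
  #9 SA[9]=3  'bccababcaacbc'
  #10 SA[10]=15  'c'
  #11 SA[11]=10  'caacbc'
  #12 SA[12]=5  'cababcaacbc'
  #13 SA[13]=1  'cabccababcaacbc'
  #14 SA[14]=13  'cbc'
  #15 SA[15]=4  'ccababcaacbc'

SA = [11, 6, 8, 2, 0, 12, 7, 14, 9, 3, 15, 10, 5, 1, 13, 4]
rank  pair      lcp
   1  s[11:],s[6:]  1  'a'
   2  s[6:],s[8:]  2  'ab'
   3  s[8:],s[2:]  3  'abc'
   4  s[2:],s[0:]  1  'a'
   5  s[0:],s[12:]  2  'ac'
   6  s[12:],s[7:]  0  ''
   7  s[7:],s[14:]  1  'b'
   8  s[14:],s[9:]  2  'bc'
   9  s[9:],s[3:]  2  'bc'
  10  s[3:],s[15:]  0  ''
  11  s[15:],s[10:]  1  'c'
  12  s[10:],s[5:]  2  'ca'
  13  s[5:],s[1:]  3  'cab'
  14  s[1:],s[13:]  1  'c'
  15  s[13:],s[4:]  1  'c'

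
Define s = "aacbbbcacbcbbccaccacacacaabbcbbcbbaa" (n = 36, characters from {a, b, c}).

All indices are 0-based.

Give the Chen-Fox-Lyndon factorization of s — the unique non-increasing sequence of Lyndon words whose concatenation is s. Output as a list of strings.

["aacbbbcacbcbbccaccacacac", "aabbcbbcbb", "a", "a"]

emit factor 1: 'aacbbbcacbcbbccaccacacac' (i=0, period=24)
emit factor 2: 'aabbcbbcbb' (i=24, period=10)
emit factor 3: 'a' (i=34, period=1)
emit factor 4: 'a' (i=35, period=1)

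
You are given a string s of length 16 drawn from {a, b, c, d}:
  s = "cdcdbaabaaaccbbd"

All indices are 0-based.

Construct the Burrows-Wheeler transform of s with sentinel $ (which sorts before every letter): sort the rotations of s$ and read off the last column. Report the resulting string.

dbbaaaadcbcad$bcc

rank  rotation           last
    0  $cdcdbaabaaaccbbd  d
    1  aaaccbbd$cdcdbaab  b
    2  aabaaaccbbd$cdcdb  b
    3  aaccbbd$cdcdbaaba  a
    4  abaaaccbbd$cdcdba  a
    5  accbbd$cdcdbaabaa  a
    6  baaaccbbd$cdcdbaa  a
    7  baabaaaccbbd$cdcd  d
    8  bbd$cdcdbaabaaacc  c
    9  bd$cdcdbaabaaaccb  b
   10  cbbd$cdcdbaabaaac  c
   11  ccbbd$cdcdbaabaaa  a
   12  cdbaabaaaccbbd$cd  d
   13  cdcdbaabaaaccbbd$  $
   14  d$cdcdbaabaaaccbb  b
   15  dbaabaaaccbbd$cdc  c
   16  dcdbaabaaaccbbd$c  c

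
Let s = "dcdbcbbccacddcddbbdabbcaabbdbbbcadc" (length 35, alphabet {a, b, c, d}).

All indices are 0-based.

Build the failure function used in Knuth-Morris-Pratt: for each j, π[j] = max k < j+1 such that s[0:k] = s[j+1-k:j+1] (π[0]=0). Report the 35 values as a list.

[0, 0, 1, 0, 0, 0, 0, 0, 0, 0, 0, 1, 1, 2, 3, 1, 0, 0, 1, 0, 0, 0, 0, 0, 0, 0, 0, 1, 0, 0, 0, 0, 0, 1, 2]

π[0] = 0
j=1 s[j]='c': π[1]=0 (border '')
j=2 s[j]='d': π[2]=1 (border 'd')
j=3 s[j]='b': k: 1→0; π[3]=0 (border '')
j=4 s[j]='c': π[4]=0 (border '')
j=5 s[j]='b': π[5]=0 (border '')
j=6 s[j]='b': π[6]=0 (border '')
j=7 s[j]='c': π[7]=0 (border '')
j=8 s[j]='c': π[8]=0 (border '')
j=9 s[j]='a': π[9]=0 (border '')
j=10 s[j]='c': π[10]=0 (border '')
j=11 s[j]='d': π[11]=1 (border 'd')
j=12 s[j]='d': k: 1→0; π[12]=1 (border 'd')
j=13 s[j]='c': π[13]=2 (border 'dc')
j=14 s[j]='d': π[14]=3 (border 'dcd')
j=15 s[j]='d': k: 3→1→0; π[15]=1 (border 'd')
j=16 s[j]='b': k: 1→0; π[16]=0 (border '')
j=17 s[j]='b': π[17]=0 (border '')
j=18 s[j]='d': π[18]=1 (border 'd')
j=19 s[j]='a': k: 1→0; π[19]=0 (border '')
j=20 s[j]='b': π[20]=0 (border '')
j=21 s[j]='b': π[21]=0 (border '')
j=22 s[j]='c': π[22]=0 (border '')
j=23 s[j]='a': π[23]=0 (border '')
j=24 s[j]='a': π[24]=0 (border '')
j=25 s[j]='b': π[25]=0 (border '')
j=26 s[j]='b': π[26]=0 (border '')
j=27 s[j]='d': π[27]=1 (border 'd')
j=28 s[j]='b': k: 1→0; π[28]=0 (border '')
j=29 s[j]='b': π[29]=0 (border '')
j=30 s[j]='b': π[30]=0 (border '')
j=31 s[j]='c': π[31]=0 (border '')
j=32 s[j]='a': π[32]=0 (border '')
j=33 s[j]='d': π[33]=1 (border 'd')
j=34 s[j]='c': π[34]=2 (border 'dc')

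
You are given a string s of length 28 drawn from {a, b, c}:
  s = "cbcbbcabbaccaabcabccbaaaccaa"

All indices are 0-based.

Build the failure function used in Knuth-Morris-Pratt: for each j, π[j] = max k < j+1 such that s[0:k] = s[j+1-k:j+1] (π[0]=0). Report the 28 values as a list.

[0, 0, 1, 2, 0, 1, 0, 0, 0, 0, 1, 1, 0, 0, 0, 1, 0, 0, 1, 1, 2, 0, 0, 0, 1, 1, 0, 0]

π[0] = 0
j=1 s[j]='b': π[1]=0 (border '')
j=2 s[j]='c': π[2]=1 (border 'c')
j=3 s[j]='b': π[3]=2 (border 'cb')
j=4 s[j]='b': k: 2→0; π[4]=0 (border '')
j=5 s[j]='c': π[5]=1 (border 'c')
j=6 s[j]='a': k: 1→0; π[6]=0 (border '')
j=7 s[j]='b': π[7]=0 (border '')
j=8 s[j]='b': π[8]=0 (border '')
j=9 s[j]='a': π[9]=0 (border '')
j=10 s[j]='c': π[10]=1 (border 'c')
j=11 s[j]='c': k: 1→0; π[11]=1 (border 'c')
j=12 s[j]='a': k: 1→0; π[12]=0 (border '')
j=13 s[j]='a': π[13]=0 (border '')
j=14 s[j]='b': π[14]=0 (border '')
j=15 s[j]='c': π[15]=1 (border 'c')
j=16 s[j]='a': k: 1→0; π[16]=0 (border '')
j=17 s[j]='b': π[17]=0 (border '')
j=18 s[j]='c': π[18]=1 (border 'c')
j=19 s[j]='c': k: 1→0; π[19]=1 (border 'c')
j=20 s[j]='b': π[20]=2 (border 'cb')
j=21 s[j]='a': k: 2→0; π[21]=0 (border '')
j=22 s[j]='a': π[22]=0 (border '')
j=23 s[j]='a': π[23]=0 (border '')
j=24 s[j]='c': π[24]=1 (border 'c')
j=25 s[j]='c': k: 1→0; π[25]=1 (border 'c')
j=26 s[j]='a': k: 1→0; π[26]=0 (border '')
j=27 s[j]='a': π[27]=0 (border '')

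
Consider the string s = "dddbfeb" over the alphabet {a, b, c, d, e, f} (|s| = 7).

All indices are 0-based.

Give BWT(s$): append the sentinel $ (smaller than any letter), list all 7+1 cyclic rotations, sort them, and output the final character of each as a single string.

rank  rotation  last
    0  $dddbfeb  b
    1  b$dddbfe  e
    2  bfeb$ddd  d
    3  dbfeb$dd  d
    4  ddbfeb$d  d
    5  dddbfeb$  $
    6  eb$dddbf  f
    7  feb$dddb  b

beddd$fb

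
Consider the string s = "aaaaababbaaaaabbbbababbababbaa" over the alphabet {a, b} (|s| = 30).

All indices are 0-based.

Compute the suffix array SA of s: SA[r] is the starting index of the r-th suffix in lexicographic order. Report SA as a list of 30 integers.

rank→(start, suffix):
  0 → (29, 'a')
  1 → (28, 'aa')
  2 → (0, 'aaaaababbaaaaabbbbababbababbaa')
  3 → (9, 'aaaaabbbbababbababbaa')
  4 → (1, 'aaaababbaaaaabbbbababbababbaa')
  5 → (10, 'aaaabbbbababbababbaa')
  6 → (2, 'aaababbaaaaabbbbababbababbaa')
  7 → (11, 'aaabbbbababbababbaa')
  8 → (3, 'aababbaaaaabbbbababbababbaa')
  9 → (12, 'aabbbbababbababbaa')
  10 → (23, 'ababbaa')
  11 → (4, 'ababbaaaaabbbbababbababbaa')
  12 → (18, 'ababbababbaa')
  13 → (25, 'abbaa')
  14 → (6, 'abbaaaaabbbbababbababbaa')
  15 → (20, 'abbababbaa')
  16 → (13, 'abbbbababbababbaa')
  17 → (27, 'baa')
  18 → (8, 'baaaaabbbbababbababbaa')
  19 → (22, 'bababbaa')
  20 → (17, 'bababbababbaa')
  21 → (24, 'babbaa')
  22 → (5, 'babbaaaaabbbbababbababbaa')
  23 → (19, 'babbababbaa')
  24 → (26, 'bbaa')
  25 → (7, 'bbaaaaabbbbababbababbaa')
  26 → (21, 'bbababbaa')
  27 → (16, 'bbababbababbaa')
  28 → (15, 'bbbababbababbaa')
  29 → (14, 'bbbbababbababbaa')

[29, 28, 0, 9, 1, 10, 2, 11, 3, 12, 23, 4, 18, 25, 6, 20, 13, 27, 8, 22, 17, 24, 5, 19, 26, 7, 21, 16, 15, 14]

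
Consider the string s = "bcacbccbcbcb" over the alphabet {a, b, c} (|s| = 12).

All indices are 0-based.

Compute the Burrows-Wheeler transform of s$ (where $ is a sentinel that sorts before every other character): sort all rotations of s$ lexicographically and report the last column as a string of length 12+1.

bcc$cccbbbcab

rank  rotation       last
    0  $bcacbccbcbcb  b
    1  acbccbcbcb$bc  c
    2  b$bcacbccbcbc  c
    3  bcacbccbcbcb$  $
    4  bcb$bcacbccbc  c
    5  bcbcb$bcacbcc  c
    6  bccbcbcb$bcac  c
    7  cacbccbcbcb$b  b
    8  cb$bcacbccbcb  b
    9  cbcb$bcacbccb  b
   10  cbcbcb$bcacbc  c
   11  cbccbcbcb$bca  a
   12  ccbcbcb$bcacb  b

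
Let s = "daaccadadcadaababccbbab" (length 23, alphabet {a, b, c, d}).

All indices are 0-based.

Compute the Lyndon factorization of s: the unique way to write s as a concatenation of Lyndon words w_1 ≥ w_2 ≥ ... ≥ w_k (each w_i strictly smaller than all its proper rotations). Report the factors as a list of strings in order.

emit factor 1: 'd' (i=0, period=1)
emit factor 2: 'aaccadadcad' (i=1, period=11)
emit factor 3: 'aababccbbab' (i=12, period=11)

["d", "aaccadadcad", "aababccbbab"]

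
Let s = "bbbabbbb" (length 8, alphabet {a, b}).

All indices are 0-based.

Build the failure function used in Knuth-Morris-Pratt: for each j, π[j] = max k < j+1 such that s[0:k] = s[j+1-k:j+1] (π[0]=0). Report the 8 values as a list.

[0, 1, 2, 0, 1, 2, 3, 3]

π[0] = 0
j=1 s[j]='b': π[1]=1 (border 'b')
j=2 s[j]='b': π[2]=2 (border 'bb')
j=3 s[j]='a': k: 2→1→0; π[3]=0 (border '')
j=4 s[j]='b': π[4]=1 (border 'b')
j=5 s[j]='b': π[5]=2 (border 'bb')
j=6 s[j]='b': π[6]=3 (border 'bbb')
j=7 s[j]='b': k: 3→2; π[7]=3 (border 'bbb')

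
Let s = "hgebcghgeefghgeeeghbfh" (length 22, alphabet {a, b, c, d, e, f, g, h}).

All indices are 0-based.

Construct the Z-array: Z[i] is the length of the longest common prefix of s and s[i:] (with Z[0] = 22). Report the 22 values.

Z[0]=22
i=1: fresh scan; Z[1]=0
i=2: fresh scan; Z[2]=0
i=3: fresh scan; Z[3]=0
i=4: fresh scan; Z[4]=0
i=5: fresh scan; Z[5]=0
i=6: fresh scan; Z[6]=3 grow→box=[6,9)
i=7: min(r-i=2, Z[1]=0)=0; Z[7]=0
i=8: min(r-i=1, Z[2]=0)=0; Z[8]=0
i=9: fresh scan; Z[9]=0
i=10: fresh scan; Z[10]=0
i=11: fresh scan; Z[11]=0
i=12: fresh scan; Z[12]=3 grow→box=[12,15)
i=13: min(r-i=2, Z[1]=0)=0; Z[13]=0
i=14: min(r-i=1, Z[2]=0)=0; Z[14]=0
i=15: fresh scan; Z[15]=0
i=16: fresh scan; Z[16]=0
i=17: fresh scan; Z[17]=0
i=18: fresh scan; Z[18]=1 grow→box=[18,19)
i=19: fresh scan; Z[19]=0
i=20: fresh scan; Z[20]=0
i=21: fresh scan; Z[21]=1 grow→box=[21,22)

[22, 0, 0, 0, 0, 0, 3, 0, 0, 0, 0, 0, 3, 0, 0, 0, 0, 0, 1, 0, 0, 1]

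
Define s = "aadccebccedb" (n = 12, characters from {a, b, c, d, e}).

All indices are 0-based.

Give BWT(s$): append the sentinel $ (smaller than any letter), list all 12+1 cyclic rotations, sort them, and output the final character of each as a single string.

rank  rotation       last
    0  $aadccebccedb  b
    1  aadccebccedb$  $
    2  adccebccedb$a  a
    3  b$aadccebcced  d
    4  bccedb$aadcce  e
    5  ccebccedb$aad  d
    6  ccedb$aadcceb  b
    7  cebccedb$aadc  c
    8  cedb$aadccebc  c
    9  db$aadccebcce  e
   10  dccebccedb$aa  a
   11  ebccedb$aadcc  c
   12  edb$aadccebcc  c

b$adedbcceacc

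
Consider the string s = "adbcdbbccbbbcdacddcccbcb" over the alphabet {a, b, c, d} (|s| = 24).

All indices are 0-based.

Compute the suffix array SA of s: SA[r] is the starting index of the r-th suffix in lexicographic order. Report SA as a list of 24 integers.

[14, 0, 23, 9, 5, 10, 21, 6, 11, 2, 22, 8, 20, 7, 19, 18, 12, 3, 15, 13, 4, 1, 17, 16]

rank | idx | suffix
   0 |  14 | acddcccbcb
   1 |   0 | adbcdbbccbbbcdacddcccbcb
   2 |  23 | b
   3 |   9 | bbbcdacddcccbcb
   4 |   5 | bbccbbbcdacddcccbcb
   5 |  10 | bbcdacddcccbcb
   6 |  21 | bcb
   7 |   6 | bccbbbcdacddcccbcb
   8 |  11 | bcdacddcccbcb
   9 |   2 | bcdbbccbbbcdacddcccbcb
  10 |  22 | cb
  11 |   8 | cbbbcdacddcccbcb
  12 |  20 | cbcb
  13 |   7 | ccbbbcdacddcccbcb
  14 |  19 | ccbcb
  15 |  18 | cccbcb
  16 |  12 | cdacddcccbcb
  17 |   3 | cdbbccbbbcdacddcccbcb
  18 |  15 | cddcccbcb
  19 |  13 | dacddcccbcb
  20 |   4 | dbbccbbbcdacddcccbcb
  21 |   1 | dbcdbbccbbbcdacddcccbcb
  22 |  17 | dcccbcb
  23 |  16 | ddcccbcb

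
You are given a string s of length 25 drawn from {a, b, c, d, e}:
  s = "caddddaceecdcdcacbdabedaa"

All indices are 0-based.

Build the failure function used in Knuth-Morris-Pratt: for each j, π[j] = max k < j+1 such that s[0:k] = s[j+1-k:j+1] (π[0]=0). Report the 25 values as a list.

π[0] = 0
j=1 s[j]='a': π[1]=0 (border '')
j=2 s[j]='d': π[2]=0 (border '')
j=3 s[j]='d': π[3]=0 (border '')
j=4 s[j]='d': π[4]=0 (border '')
j=5 s[j]='d': π[5]=0 (border '')
j=6 s[j]='a': π[6]=0 (border '')
j=7 s[j]='c': π[7]=1 (border 'c')
j=8 s[j]='e': k: 1→0; π[8]=0 (border '')
j=9 s[j]='e': π[9]=0 (border '')
j=10 s[j]='c': π[10]=1 (border 'c')
j=11 s[j]='d': k: 1→0; π[11]=0 (border '')
j=12 s[j]='c': π[12]=1 (border 'c')
j=13 s[j]='d': k: 1→0; π[13]=0 (border '')
j=14 s[j]='c': π[14]=1 (border 'c')
j=15 s[j]='a': π[15]=2 (border 'ca')
j=16 s[j]='c': k: 2→0; π[16]=1 (border 'c')
j=17 s[j]='b': k: 1→0; π[17]=0 (border '')
j=18 s[j]='d': π[18]=0 (border '')
j=19 s[j]='a': π[19]=0 (border '')
j=20 s[j]='b': π[20]=0 (border '')
j=21 s[j]='e': π[21]=0 (border '')
j=22 s[j]='d': π[22]=0 (border '')
j=23 s[j]='a': π[23]=0 (border '')
j=24 s[j]='a': π[24]=0 (border '')

[0, 0, 0, 0, 0, 0, 0, 1, 0, 0, 1, 0, 1, 0, 1, 2, 1, 0, 0, 0, 0, 0, 0, 0, 0]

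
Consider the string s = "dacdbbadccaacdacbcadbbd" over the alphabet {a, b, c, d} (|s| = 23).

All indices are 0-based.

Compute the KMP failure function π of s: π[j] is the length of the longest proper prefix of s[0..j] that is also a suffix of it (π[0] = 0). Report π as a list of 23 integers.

π[0] = 0
j=1 s[j]='a': π[1]=0 (border '')
j=2 s[j]='c': π[2]=0 (border '')
j=3 s[j]='d': π[3]=1 (border 'd')
j=4 s[j]='b': k: 1→0; π[4]=0 (border '')
j=5 s[j]='b': π[5]=0 (border '')
j=6 s[j]='a': π[6]=0 (border '')
j=7 s[j]='d': π[7]=1 (border 'd')
j=8 s[j]='c': k: 1→0; π[8]=0 (border '')
j=9 s[j]='c': π[9]=0 (border '')
j=10 s[j]='a': π[10]=0 (border '')
j=11 s[j]='a': π[11]=0 (border '')
j=12 s[j]='c': π[12]=0 (border '')
j=13 s[j]='d': π[13]=1 (border 'd')
j=14 s[j]='a': π[14]=2 (border 'da')
j=15 s[j]='c': π[15]=3 (border 'dac')
j=16 s[j]='b': k: 3→0; π[16]=0 (border '')
j=17 s[j]='c': π[17]=0 (border '')
j=18 s[j]='a': π[18]=0 (border '')
j=19 s[j]='d': π[19]=1 (border 'd')
j=20 s[j]='b': k: 1→0; π[20]=0 (border '')
j=21 s[j]='b': π[21]=0 (border '')
j=22 s[j]='d': π[22]=1 (border 'd')

[0, 0, 0, 1, 0, 0, 0, 1, 0, 0, 0, 0, 0, 1, 2, 3, 0, 0, 0, 1, 0, 0, 1]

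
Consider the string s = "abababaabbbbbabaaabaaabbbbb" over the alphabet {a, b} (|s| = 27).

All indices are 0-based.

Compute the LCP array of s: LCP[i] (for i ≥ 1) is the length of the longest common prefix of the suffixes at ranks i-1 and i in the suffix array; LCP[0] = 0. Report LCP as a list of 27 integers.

[0, 4, 2, 3, 7, 1, 6, 4, 3, 5, 2, 6, 0, 1, 5, 3, 2, 5, 4, 1, 2, 2, 3, 3, 4, 4, 5]

sorted suffixes:
  #0 SA[0]=15  'aaabaaabbbbb'
  #1 SA[1]=19  'aaabbbbb'
  #2 SA[2]=16  'aabaaabbbbb'
  #3 SA[3]=20  'aabbbbb'
  #4 SA[4]=6  'aabbbbbabaaabaaabbbbb'
  #5 SA[5]=13  'abaaabaaabbbbb'
  #6 SA[6]=17  'abaaabbbbb'
  #7 SA[7]=4  'abaabbbbbabaaabaaabbbbb'
  #8 SA[8]=2  'ababaabbbbbabaaabaaabbbbb'
  #9 SA[9]=0  'abababaabbbbbabaaabaaabbbbb'
  #10 SA[10]=21  'abbbbb'
  #11 SA[11]=7  'abbbbbabaaabaaabbbbb'
  #12 SA[12]=26  'b'
  #13 SA[13]=14  'baaabaaabbbbb'
  #14 SA[14]=18  'baaabbbbb'
  #15 SA[15]=5  'baabbbbbabaaabaaabbbbb'
  #16 SA[16]=12  'babaaabaaabbbbb'
  #17 SA[17]=3  'babaabbbbbabaaabaaabbbbb'
  #18 SA[18]=1  'bababaabbbbbabaaabaaabbbbb'
  #19 SA[19]=25  'bb'
  #20 SA[20]=11  'bbabaaabaaabbbbb'
  #21 SA[21]=24  'bbb'
  #22 SA[22]=10  'bbbabaaabaaabbbbb'
  #23 SA[23]=23  'bbbb'
  #24 SA[24]=9  'bbbbabaaabaaabbbbb'
  #25 SA[25]=22  'bbbbb'
  #26 SA[26]=8  'bbbbbabaaabaaabbbbb'

SA = [15, 19, 16, 20, 6, 13, 17, 4, 2, 0, 21, 7, 26, 14, 18, 5, 12, 3, 1, 25, 11, 24, 10, 23, 9, 22, 8]
[i] adj suffixes → lcp
  [1] 15/19 → 4 ('aaab')
  [2] 19/16 → 2 ('aa')
  [3] 16/20 → 3 ('aab')
  [4] 20/6 → 7 ('aabbbbb')
  [5] 6/13 → 1 ('a')
  [6] 13/17 → 6 ('abaaab')
  [7] 17/4 → 4 ('abaa')
  [8] 4/2 → 3 ('aba')
  [9] 2/0 → 5 ('ababa')
  [10] 0/21 → 2 ('ab')
  [11] 21/7 → 6 ('abbbbb')
  [12] 7/26 → 0 ('')
  [13] 26/14 → 1 ('b')
  [14] 14/18 → 5 ('baaab')
  [15] 18/5 → 3 ('baa')
  [16] 5/12 → 2 ('ba')
  [17] 12/3 → 5 ('babaa')
  [18] 3/1 → 4 ('baba')
  [19] 1/25 → 1 ('b')
  [20] 25/11 → 2 ('bb')
  [21] 11/24 → 2 ('bb')
  [22] 24/10 → 3 ('bbb')
  [23] 10/23 → 3 ('bbb')
  [24] 23/9 → 4 ('bbbb')
  [25] 9/22 → 4 ('bbbb')
  [26] 22/8 → 5 ('bbbbb')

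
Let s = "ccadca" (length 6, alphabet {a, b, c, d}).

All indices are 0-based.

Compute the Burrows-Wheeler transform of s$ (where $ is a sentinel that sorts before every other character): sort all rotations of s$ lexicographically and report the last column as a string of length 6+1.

accdc$a

rank  rotation last
    0  $ccadca  a
    1  a$ccadc  c
    2  adca$cc  c
    3  ca$ccad  d
    4  cadca$c  c
    5  ccadca$  $
    6  dca$cca  a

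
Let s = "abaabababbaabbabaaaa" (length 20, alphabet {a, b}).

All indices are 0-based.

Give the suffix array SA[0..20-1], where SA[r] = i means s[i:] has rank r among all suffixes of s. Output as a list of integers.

sorted suffixes:
  #0 SA[0]=19  'a'
  #1 SA[1]=18  'aa'
  #2 SA[2]=17  'aaa'
  #3 SA[3]=16  'aaaa'
  #4 SA[4]=2  'aabababbaabbabaaaa'
  #5 SA[5]=10  'aabbabaaaa'
  #6 SA[6]=14  'abaaaa'
  #7 SA[7]=0  'abaabababbaabbabaaaa'
  #8 SA[8]=3  'abababbaabbabaaaa'
  #9 SA[9]=5  'ababbaabbabaaaa'
  #10 SA[10]=7  'abbaabbabaaaa'
  #11 SA[11]=11  'abbabaaaa'
  #12 SA[12]=15  'baaaa'
  #13 SA[13]=1  'baabababbaabbabaaaa'
  #14 SA[14]=9  'baabbabaaaa'
  #15 SA[15]=13  'babaaaa'
  #16 SA[16]=4  'bababbaabbabaaaa'
  #17 SA[17]=6  'babbaabbabaaaa'
  #18 SA[18]=8  'bbaabbabaaaa'
  #19 SA[19]=12  'bbabaaaa'

[19, 18, 17, 16, 2, 10, 14, 0, 3, 5, 7, 11, 15, 1, 9, 13, 4, 6, 8, 12]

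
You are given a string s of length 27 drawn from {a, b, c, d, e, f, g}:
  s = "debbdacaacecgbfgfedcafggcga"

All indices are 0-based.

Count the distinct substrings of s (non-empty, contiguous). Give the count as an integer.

354

sorted suffixes:
  #0 SA[0]=26  'a'
  #1 SA[1]=7  'aacecgbfgfedcafggcga'
  #2 SA[2]=5  'acaacecgbfgfedcafggcga'
  #3 SA[3]=8  'acecgbfgfedcafggcga'
  #4 SA[4]=20  'afggcga'
  #5 SA[5]=2  'bbdacaacecgbfgfedcafggcga'
  #6 SA[6]=3  'bdacaacecgbfgfedcafggcga'
  #7 SA[7]=13  'bfgfedcafggcga'
  #8 SA[8]=6  'caacecgbfgfedcafggcga'
  #9 SA[9]=19  'cafggcga'
  #10 SA[10]=9  'cecgbfgfedcafggcga'
  #11 SA[11]=24  'cga'
  #12 SA[12]=11  'cgbfgfedcafggcga'
  #13 SA[13]=4  'dacaacecgbfgfedcafggcga'
  #14 SA[14]=18  'dcafggcga'
  #15 SA[15]=0  'debbdacaacecgbfgfedcafggcga'
  #16 SA[16]=1  'ebbdacaacecgbfgfedcafggcga'
  #17 SA[17]=10  'ecgbfgfedcafggcga'
  #18 SA[18]=17  'edcafggcga'
  #19 SA[19]=16  'fedcafggcga'
  #20 SA[20]=14  'fgfedcafggcga'
  #21 SA[21]=21  'fggcga'
  #22 SA[22]=25  'ga'
  #23 SA[23]=12  'gbfgfedcafggcga'
  #24 SA[24]=23  'gcga'
  #25 SA[25]=15  'gfedcafggcga'
  #26 SA[26]=22  'ggcga'

SA = [26, 7, 5, 8, 20, 2, 3, 13, 6, 19, 9, 24, 11, 4, 18, 0, 1, 10, 17, 16, 14, 21, 25, 12, 23, 15, 22]
rank  pair      lcp
   1  s[26:],s[7:]  1  'a'
   2  s[7:],s[5:]  1  'a'
   3  s[5:],s[8:]  2  'ac'
   4  s[8:],s[20:]  1  'a'
   5  s[20:],s[2:]  0  ''
   6  s[2:],s[3:]  1  'b'
   7  s[3:],s[13:]  1  'b'
   8  s[13:],s[6:]  0  ''
   9  s[6:],s[19:]  2  'ca'
  10  s[19:],s[9:]  1  'c'
  11  s[9:],s[24:]  1  'c'
  12  s[24:],s[11:]  2  'cg'
  13  s[11:],s[4:]  0  ''
  14  s[4:],s[18:]  1  'd'
  15  s[18:],s[0:]  1  'd'
  16  s[0:],s[1:]  0  ''
  17  s[1:],s[10:]  1  'e'
  18  s[10:],s[17:]  1  'e'
  19  s[17:],s[16:]  0  ''
  20  s[16:],s[14:]  1  'f'
  21  s[14:],s[21:]  2  'fg'
  22  s[21:],s[25:]  0  ''
  23  s[25:],s[12:]  1  'g'
  24  s[12:],s[23:]  1  'g'
  25  s[23:],s[15:]  1  'g'
  26  s[15:],s[22:]  1  'g'

n(n+1)/2 = 27·28/2 = 378
Σ LCP = 0 + 1 + 1 + 2 + 1 + 0 + 1 + 1 + 0 + 2 + 1 + 1 + 2 + 0 + 1 + 1 + 0 + 1 + 1 + 0 + 1 + 2 + 0 + 1 + 1 + 1 + 1 = 24
distinct = 378 − 24 = 354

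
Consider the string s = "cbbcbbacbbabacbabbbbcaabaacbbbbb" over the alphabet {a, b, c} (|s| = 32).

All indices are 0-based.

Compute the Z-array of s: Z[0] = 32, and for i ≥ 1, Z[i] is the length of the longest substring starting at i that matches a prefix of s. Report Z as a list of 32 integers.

Z[0]=32
i=1: i≥r, start 0; Z[1]=0
i=2: i≥r, start 0; Z[2]=0
i=3: i≥r, start 0; Z[3]=3 grow→box=[3,6)
i=4: min(r-i=2, Z[1]=0)=0; Z[4]=0
i=5: min(r-i=1, Z[2]=0)=0; Z[5]=0
i=6: i≥r, start 0; Z[6]=0
i=7: i≥r, start 0; Z[7]=3 grow→box=[7,10)
i=8: min(r-i=2, Z[1]=0)=0; Z[8]=0
i=9: min(r-i=1, Z[2]=0)=0; Z[9]=0
i=10: i≥r, start 0; Z[10]=0
i=11: i≥r, start 0; Z[11]=0
i=12: i≥r, start 0; Z[12]=0
i=13: i≥r, start 0; Z[13]=2 grow→box=[13,15)
i=14: min(r-i=1, Z[1]=0)=0; Z[14]=0
i=15: i≥r, start 0; Z[15]=0
i=16: i≥r, start 0; Z[16]=0
i=17: i≥r, start 0; Z[17]=0
i=18: i≥r, start 0; Z[18]=0
i=19: i≥r, start 0; Z[19]=0
i=20: i≥r, start 0; Z[20]=1 grow→box=[20,21)
i=21: i≥r, start 0; Z[21]=0
i=22: i≥r, start 0; Z[22]=0
i=23: i≥r, start 0; Z[23]=0
i=24: i≥r, start 0; Z[24]=0
i=25: i≥r, start 0; Z[25]=0
i=26: i≥r, start 0; Z[26]=3 grow→box=[26,29)
i=27: min(r-i=2, Z[1]=0)=0; Z[27]=0
i=28: min(r-i=1, Z[2]=0)=0; Z[28]=0
i=29: i≥r, start 0; Z[29]=0
i=30: i≥r, start 0; Z[30]=0
i=31: i≥r, start 0; Z[31]=0

[32, 0, 0, 3, 0, 0, 0, 3, 0, 0, 0, 0, 0, 2, 0, 0, 0, 0, 0, 0, 1, 0, 0, 0, 0, 0, 3, 0, 0, 0, 0, 0]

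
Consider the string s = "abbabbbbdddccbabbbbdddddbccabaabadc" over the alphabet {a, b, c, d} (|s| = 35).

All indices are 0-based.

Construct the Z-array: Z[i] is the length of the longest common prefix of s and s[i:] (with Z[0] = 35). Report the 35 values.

Z[0]=35
i=1: outside box; Z[1]=0
i=2: outside box; Z[2]=0
i=3: outside box; Z[3]=3 extend→box=[3,6)
i=4: min(r-i=2, Z[1]=0)=0; Z[4]=0
i=5: min(r-i=1, Z[2]=0)=0; Z[5]=0
i=6: outside box; Z[6]=0
i=7: outside box; Z[7]=0
i=8: outside box; Z[8]=0
i=9: outside box; Z[9]=0
i=10: outside box; Z[10]=0
i=11: outside box; Z[11]=0
i=12: outside box; Z[12]=0
i=13: outside box; Z[13]=0
i=14: outside box; Z[14]=3 extend→box=[14,17)
i=15: min(r-i=2, Z[1]=0)=0; Z[15]=0
i=16: min(r-i=1, Z[2]=0)=0; Z[16]=0
i=17: outside box; Z[17]=0
i=18: outside box; Z[18]=0
i=19: outside box; Z[19]=0
i=20: outside box; Z[20]=0
i=21: outside box; Z[21]=0
i=22: outside box; Z[22]=0
i=23: outside box; Z[23]=0
i=24: outside box; Z[24]=0
i=25: outside box; Z[25]=0
i=26: outside box; Z[26]=0
i=27: outside box; Z[27]=2 extend→box=[27,29)
i=28: min(r-i=1, Z[1]=0)=0; Z[28]=0
i=29: outside box; Z[29]=1 extend→box=[29,30)
i=30: outside box; Z[30]=2 extend→box=[30,32)
i=31: min(r-i=1, Z[1]=0)=0; Z[31]=0
i=32: outside box; Z[32]=1 extend→box=[32,33)
i=33: outside box; Z[33]=0
i=34: outside box; Z[34]=0

[35, 0, 0, 3, 0, 0, 0, 0, 0, 0, 0, 0, 0, 0, 3, 0, 0, 0, 0, 0, 0, 0, 0, 0, 0, 0, 0, 2, 0, 1, 2, 0, 1, 0, 0]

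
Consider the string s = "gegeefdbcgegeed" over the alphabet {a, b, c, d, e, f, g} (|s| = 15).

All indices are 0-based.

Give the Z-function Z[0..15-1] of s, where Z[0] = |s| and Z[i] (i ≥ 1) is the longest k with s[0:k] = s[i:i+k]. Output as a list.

Z[0]=15
i=1: outside box; Z[1]=0
i=2: outside box; Z[2]=2 extend→box=[2,4)
i=3: min(r-i=1, Z[1]=0)=0; Z[3]=0
i=4: outside box; Z[4]=0
i=5: outside box; Z[5]=0
i=6: outside box; Z[6]=0
i=7: outside box; Z[7]=0
i=8: outside box; Z[8]=0
i=9: outside box; Z[9]=5 extend→box=[9,14)
i=10: min(r-i=4, Z[1]=0)=0; Z[10]=0
i=11: min(r-i=3, Z[2]=2)=2; Z[11]=2
i=12: min(r-i=2, Z[3]=0)=0; Z[12]=0
i=13: min(r-i=1, Z[4]=0)=0; Z[13]=0
i=14: outside box; Z[14]=0

[15, 0, 2, 0, 0, 0, 0, 0, 0, 5, 0, 2, 0, 0, 0]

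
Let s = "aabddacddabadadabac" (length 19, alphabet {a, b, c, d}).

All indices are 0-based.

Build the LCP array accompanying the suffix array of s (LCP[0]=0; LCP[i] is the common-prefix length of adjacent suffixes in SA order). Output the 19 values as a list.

sorted suffixes:
  #0 SA[0]=0  'aabddacddabadadabac'
  #1 SA[1]=15  'abac'
  #2 SA[2]=9  'abadadabac'
  #3 SA[3]=1  'abddacddabadadabac'
  #4 SA[4]=17  'ac'
  #5 SA[5]=5  'acddabadadabac'
  #6 SA[6]=13  'adabac'
  #7 SA[7]=11  'adadabac'
  #8 SA[8]=16  'bac'
  #9 SA[9]=10  'badadabac'
  #10 SA[10]=2  'bddacddabadadabac'
  #11 SA[11]=18  'c'
  #12 SA[12]=6  'cddabadadabac'
  #13 SA[13]=14  'dabac'
  #14 SA[14]=8  'dabadadabac'
  #15 SA[15]=4  'dacddabadadabac'
  #16 SA[16]=12  'dadabac'
  #17 SA[17]=7  'ddabadadabac'
  #18 SA[18]=3  'ddacddabadadabac'

SA = [0, 15, 9, 1, 17, 5, 13, 11, 16, 10, 2, 18, 6, 14, 8, 4, 12, 7, 3]
rank  pair      lcp
   1  s[0:],s[15:]  1  'a'
   2  s[15:],s[9:]  3  'aba'
   3  s[9:],s[1:]  2  'ab'
   4  s[1:],s[17:]  1  'a'
   5  s[17:],s[5:]  2  'ac'
   6  s[5:],s[13:]  1  'a'
   7  s[13:],s[11:]  3  'ada'
   8  s[11:],s[16:]  0  ''
   9  s[16:],s[10:]  2  'ba'
  10  s[10:],s[2:]  1  'b'
  11  s[2:],s[18:]  0  ''
  12  s[18:],s[6:]  1  'c'
  13  s[6:],s[14:]  0  ''
  14  s[14:],s[8:]  4  'daba'
  15  s[8:],s[4:]  2  'da'
  16  s[4:],s[12:]  2  'da'
  17  s[12:],s[7:]  1  'd'
  18  s[7:],s[3:]  3  'dda'

[0, 1, 3, 2, 1, 2, 1, 3, 0, 2, 1, 0, 1, 0, 4, 2, 2, 1, 3]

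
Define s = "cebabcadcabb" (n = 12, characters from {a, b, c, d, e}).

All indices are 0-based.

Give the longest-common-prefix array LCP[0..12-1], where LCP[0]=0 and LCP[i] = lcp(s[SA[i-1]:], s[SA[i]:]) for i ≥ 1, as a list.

[0, 2, 1, 0, 1, 1, 1, 0, 2, 1, 0, 0]

rank | idx | suffix
   0 |   9 | abb
   1 |   3 | abcadcabb
   2 |   6 | adcabb
   3 |  11 | b
   4 |   2 | babcadcabb
   5 |  10 | bb
   6 |   4 | bcadcabb
   7 |   8 | cabb
   8 |   5 | cadcabb
   9 |   0 | cebabcadcabb
  10 |   7 | dcabb
  11 |   1 | ebabcadcabb

SA = [9, 3, 6, 11, 2, 10, 4, 8, 5, 0, 7, 1]
rank  pair      lcp
   1  s[9:],s[3:]  2  'ab'
   2  s[3:],s[6:]  1  'a'
   3  s[6:],s[11:]  0  ''
   4  s[11:],s[2:]  1  'b'
   5  s[2:],s[10:]  1  'b'
   6  s[10:],s[4:]  1  'b'
   7  s[4:],s[8:]  0  ''
   8  s[8:],s[5:]  2  'ca'
   9  s[5:],s[0:]  1  'c'
  10  s[0:],s[7:]  0  ''
  11  s[7:],s[1:]  0  ''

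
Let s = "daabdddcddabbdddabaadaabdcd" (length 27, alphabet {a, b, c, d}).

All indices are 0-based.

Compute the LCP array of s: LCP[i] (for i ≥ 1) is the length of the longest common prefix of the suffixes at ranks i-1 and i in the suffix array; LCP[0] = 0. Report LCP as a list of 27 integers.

rank→(start, suffix):
  0 → (21, 'aabdcd')
  1 → (1, 'aabdddcddabbdddabaadaabdcd')
  2 → (18, 'aadaabdcd')
  3 → (16, 'abaadaabdcd')
  4 → (10, 'abbdddabaadaabdcd')
  5 → (22, 'abdcd')
  6 → (2, 'abdddcddabbdddabaadaabdcd')
  7 → (19, 'adaabdcd')
  8 → (17, 'baadaabdcd')
  9 → (11, 'bbdddabaadaabdcd')
  10 → (23, 'bdcd')
  11 → (12, 'bdddabaadaabdcd')
  12 → (3, 'bdddcddabbdddabaadaabdcd')
  13 → (25, 'cd')
  14 → (7, 'cddabbdddabaadaabdcd')
  15 → (26, 'd')
  16 → (20, 'daabdcd')
  17 → (0, 'daabdddcddabbdddabaadaabdcd')
  18 → (15, 'dabaadaabdcd')
  19 → (9, 'dabbdddabaadaabdcd')
  20 → (24, 'dcd')
  21 → (6, 'dcddabbdddabaadaabdcd')
  22 → (14, 'ddabaadaabdcd')
  23 → (8, 'ddabbdddabaadaabdcd')
  24 → (5, 'ddcddabbdddabaadaabdcd')
  25 → (13, 'dddabaadaabdcd')
  26 → (4, 'dddcddabbdddabaadaabdcd')

SA = [21, 1, 18, 16, 10, 22, 2, 19, 17, 11, 23, 12, 3, 25, 7, 26, 20, 0, 15, 9, 24, 6, 14, 8, 5, 13, 4]
i: (SA[i-1],SA[i]) lcp shared
  1: (21,1) 4 'aabd'
  2: (1,18) 2 'aa'
  3: (18,16) 1 'a'
  4: (16,10) 2 'ab'
  5: (10,22) 2 'ab'
  6: (22,2) 3 'abd'
  7: (2,19) 1 'a'
  8: (19,17) 0 ''
  9: (17,11) 1 'b'
  10: (11,23) 1 'b'
  11: (23,12) 2 'bd'
  12: (12,3) 4 'bddd'
  13: (3,25) 0 ''
  14: (25,7) 2 'cd'
  15: (7,26) 0 ''
  16: (26,20) 1 'd'
  17: (20,0) 5 'daabd'
  18: (0,15) 2 'da'
  19: (15,9) 3 'dab'
  20: (9,24) 1 'd'
  21: (24,6) 3 'dcd'
  22: (6,14) 1 'd'
  23: (14,8) 4 'ddab'
  24: (8,5) 2 'dd'
  25: (5,13) 2 'dd'
  26: (13,4) 3 'ddd'

[0, 4, 2, 1, 2, 2, 3, 1, 0, 1, 1, 2, 4, 0, 2, 0, 1, 5, 2, 3, 1, 3, 1, 4, 2, 2, 3]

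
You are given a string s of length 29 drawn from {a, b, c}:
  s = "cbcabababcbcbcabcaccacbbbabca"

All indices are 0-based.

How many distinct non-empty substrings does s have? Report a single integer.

rank | idx | suffix
   0 |  28 | a
   1 |   3 | abababcbcbcabcaccacbbbabca
   2 |   5 | ababcbcbcabcaccacbbbabca
   3 |  25 | abca
   4 |  14 | abcaccacbbbabca
   5 |   7 | abcbcbcabcaccacbbbabca
   6 |  20 | acbbbabca
   7 |  17 | accacbbbabca
   8 |   4 | bababcbcbcabcaccacbbbabca
   9 |  24 | babca
  10 |   6 | babcbcbcabcaccacbbbabca
  11 |  23 | bbabca
  12 |  22 | bbbabca
  13 |  26 | bca
  14 |   1 | bcabababcbcbcabcaccacbbbabca
  15 |  12 | bcabcaccacbbbabca
  16 |  15 | bcaccacbbbabca
  17 |  10 | bcbcabcaccacbbbabca
  18 |   8 | bcbcbcabcaccacbbbabca
  19 |  27 | ca
  20 |   2 | cabababcbcbcabcaccacbbbabca
  21 |  13 | cabcaccacbbbabca
  22 |  19 | cacbbbabca
  23 |  16 | caccacbbbabca
  24 |  21 | cbbbabca
  25 |   0 | cbcabababcbcbcabcaccacbbbabca
  26 |  11 | cbcabcaccacbbbabca
  27 |   9 | cbcbcabcaccacbbbabca
  28 |  18 | ccacbbbabca

SA = [28, 3, 5, 25, 14, 7, 20, 17, 4, 24, 6, 23, 22, 26, 1, 12, 15, 10, 8, 27, 2, 13, 19, 16, 21, 0, 11, 9, 18]
i: (SA[i-1],SA[i]) lcp shared
  1: (28,3) 1 'a'
  2: (3,5) 4 'abab'
  3: (5,25) 2 'ab'
  4: (25,14) 4 'abca'
  5: (14,7) 3 'abc'
  6: (7,20) 1 'a'
  7: (20,17) 2 'ac'
  8: (17,4) 0 ''
  9: (4,24) 3 'bab'
  10: (24,6) 4 'babc'
  11: (6,23) 1 'b'
  12: (23,22) 2 'bb'
  13: (22,26) 1 'b'
  14: (26,1) 3 'bca'
  15: (1,12) 4 'bcab'
  16: (12,15) 3 'bca'
  17: (15,10) 2 'bc'
  18: (10,8) 4 'bcbc'
  19: (8,27) 0 ''
  20: (27,2) 2 'ca'
  21: (2,13) 3 'cab'
  22: (13,19) 2 'ca'
  23: (19,16) 3 'cac'
  24: (16,21) 1 'c'
  25: (21,0) 2 'cb'
  26: (0,11) 5 'cbcab'
  27: (11,9) 3 'cbc'
  28: (9,18) 1 'c'

n(n+1)/2 = 29·30/2 = 435
Σ LCP = 0 + 1 + 4 + 2 + 4 + 3 + 1 + 2 + 0 + 3 + 4 + 1 + 2 + 1 + 3 + 4 + 3 + 2 + 4 + 0 + 2 + 3 + 2 + 3 + 1 + 2 + 5 + 3 + 1 = 66
distinct = 435 − 66 = 369

369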